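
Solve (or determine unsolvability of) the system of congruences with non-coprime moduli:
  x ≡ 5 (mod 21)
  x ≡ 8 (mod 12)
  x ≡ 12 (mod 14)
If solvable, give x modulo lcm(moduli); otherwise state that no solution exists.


Moduli 21, 12, 14 are not pairwise coprime, so CRT works modulo lcm(m_i) when all pairwise compatibility conditions hold.
Pairwise compatibility: gcd(m_i, m_j) must divide a_i - a_j for every pair.
Merge one congruence at a time:
  Start: x ≡ 5 (mod 21).
  Combine with x ≡ 8 (mod 12): gcd(21, 12) = 3; 8 - 5 = 3, which IS divisible by 3, so compatible.
    Write x = 5 + 21·t and substitute into x ≡ 8 (mod 12): 21·t ≡ 8 − 5 = 3 (mod 12).
    Divide the congruence (and modulus) by g = 3: 7·t ≡ 1 (mod 4).
    Reduce coefficients mod 4: 3·t ≡ 1 (mod 4).
    The inverse of 3 mod 4 is 3 (since 3·3 = 9 = 2·4 + 1), so t ≡ 3·1 = 3 ≡ 3 (mod 4).
    Then x = 5 + 21·3 = 68, valid modulo lcm(21, 12) = 84: x ≡ 68 (mod 84).
  Combine with x ≡ 12 (mod 14): gcd(84, 14) = 14; 12 - 68 = -56, which IS divisible by 14, so compatible.
    Write x = 68 + 84·t and substitute into x ≡ 12 (mod 14): 84·t ≡ 12 − 68 = -56 (mod 14).
    Divide the congruence (and modulus) by g = 14: 6·t ≡ -4 (mod 1).
    Modulo 1 every t works; take t = 0.
    Then x = 68 + 84·0 = 68, valid modulo lcm(84, 14) = 84: x ≡ 68 (mod 84).
Verify: 68 mod 21 = 5, 68 mod 12 = 8, 68 mod 14 = 12.

x ≡ 68 (mod 84).


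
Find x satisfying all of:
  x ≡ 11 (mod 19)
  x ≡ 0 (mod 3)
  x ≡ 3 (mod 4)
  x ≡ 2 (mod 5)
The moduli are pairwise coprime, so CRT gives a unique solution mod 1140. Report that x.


Product of moduli M = 19 · 3 · 4 · 5 = 1140.
Merge one congruence at a time:
  Start: x ≡ 11 (mod 19).
  Combine with x ≡ 0 (mod 3); new modulus lcm = 57.
    Write x = 11 + 19·t and substitute into x ≡ 0 (mod 3): 19·t ≡ 0 − 11 = -11 (mod 3).
    Reduce coefficients mod 3: 1·t ≡ 1 (mod 3).
    So t ≡ 1 (mod 3).
    Then x = 11 + 19·1 = 30, valid modulo lcm(19, 3) = 57: x ≡ 30 (mod 57).
  Combine with x ≡ 3 (mod 4); new modulus lcm = 228.
    Write x = 30 + 57·t and substitute into x ≡ 3 (mod 4): 57·t ≡ 3 − 30 = -27 (mod 4).
    Reduce coefficients mod 4: 1·t ≡ 1 (mod 4).
    So t ≡ 1 (mod 4).
    Then x = 30 + 57·1 = 87, valid modulo lcm(57, 4) = 228: x ≡ 87 (mod 228).
  Combine with x ≡ 2 (mod 5); new modulus lcm = 1140.
    Write x = 87 + 228·t and substitute into x ≡ 2 (mod 5): 228·t ≡ 2 − 87 = -85 (mod 5).
    Reduce coefficients mod 5: 3·t ≡ 0 (mod 5).
    The inverse of 3 mod 5 is 2 (since 3·2 = 6 = 1·5 + 1), so t ≡ 2·0 = 0 ≡ 0 (mod 5).
    Then x = 87 + 228·0 = 87, valid modulo lcm(228, 5) = 1140: x ≡ 87 (mod 1140).
Verify against each original: 87 mod 19 = 11, 87 mod 3 = 0, 87 mod 4 = 3, 87 mod 5 = 2.

x ≡ 87 (mod 1140).


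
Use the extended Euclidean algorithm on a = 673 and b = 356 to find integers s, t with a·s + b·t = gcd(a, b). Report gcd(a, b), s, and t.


Euclidean algorithm on (673, 356) — divide until remainder is 0:
  673 = 1 · 356 + 317
  356 = 1 · 317 + 39
  317 = 8 · 39 + 5
  39 = 7 · 5 + 4
  5 = 1 · 4 + 1
  4 = 4 · 1 + 0
gcd(673, 356) = 1.
Track Bezout coefficients alongside the remainders: start with r₀ = 673 = a·1 + b·0 (s = 1, t = 0) and r₁ = 356 = a·0 + b·1 (s = 0, t = 1); each new remainder r_{k+1} = r_{k-1} − q_k·r_k inherits s_{k+1} = s_{k-1} − q_k·s_k, t_{k+1} = t_{k-1} − q_k·t_k, so r_k = a·s_k + b·t_k at every step:
  q = 1: r = 317, s = 1 − 1·0 = 1, t = 0 − 1·1 = -1  (check: 673·1 + 356·(-1) = 317)
  q = 1: r = 39, s = 0 − 1·1 = -1, t = 1 − 1·(-1) = 2  (check: 673·(-1) + 356·2 = 39)
  q = 8: r = 5, s = 1 − 8·(-1) = 9, t = -1 − 8·2 = -17  (check: 673·9 + 356·(-17) = 5)
  q = 7: r = 4, s = -1 − 7·9 = -64, t = 2 − 7·(-17) = 121  (check: 673·(-64) + 356·121 = 4)
  q = 1: r = 1, s = 9 − 1·(-64) = 73, t = -17 − 1·121 = -138  (check: 673·73 + 356·(-138) = 1)
The row with r = 1 (the gcd) gives the Bezout coefficients s = 73, t = -138.
Result: 673 · (73) + 356 · (-138) = 1.

gcd(673, 356) = 1; s = 73, t = -138 (check: 673·73 + 356·(-138) = 1).


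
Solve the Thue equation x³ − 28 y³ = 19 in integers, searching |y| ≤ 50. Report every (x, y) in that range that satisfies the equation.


The equation is x³ - 28y³ = 19. For fixed y, x³ = 28·y³ + 19, so a solution requires the RHS to be a perfect cube.
Strategy: iterate y from -50 to 50, compute RHS = 28·y³ + 19, and check whether it is a (positive or negative) perfect cube.
Check small values of y:
  y = 0: RHS = 19 is not a perfect cube.
  y = 1: RHS = 47 is not a perfect cube.
  y = -1: RHS = -9 is not a perfect cube.
  y = 2: RHS = 243 is not a perfect cube.
  y = -2: RHS = -205 is not a perfect cube.
  y = 3: RHS = 775 is not a perfect cube.
  y = -3: RHS = -737 is not a perfect cube.
Continuing the search up to |y| = 50 finds no solutions either.
No (x, y) in the scanned range satisfies the equation.

No integer solutions with |y| ≤ 50.


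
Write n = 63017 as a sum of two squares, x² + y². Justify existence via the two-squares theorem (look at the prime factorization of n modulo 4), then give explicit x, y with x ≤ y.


Step 1: Factor n = 63017 = 29 · 41 · 53.
Step 2: Check the mod-4 condition on each prime factor: 29 ≡ 1 (mod 4), exponent 1; 41 ≡ 1 (mod 4), exponent 1; 53 ≡ 1 (mod 4), exponent 1.
All primes ≡ 3 (mod 4) appear to even exponent (or don't appear), so by the two-squares theorem n IS expressible as a sum of two squares.
Step 3: Build a representation. Here n = 29 · 41 · 53 is a product of primes ≡ 1 (mod 4). Each prime p ≡ 1 (mod 4) is itself a sum of two squares; find a² by testing p − a² for a perfect square:
  29: 29 − 1² = 28, 29 − 2² = 25 = 5² ⇒ 29 = 2² + 5².
  41: 41 − 1² = 40, 41 − 2² = 37, 41 − 3² = 32, 41 − 4² = 25 = 5² ⇒ 41 = 4² + 5².
  53: 53 − 1² = 52, 53 − 2² = 49 = 7² ⇒ 53 = 2² + 7².
  Combine using the Brahmagupta–Fibonacci identity (a² + b²)(c² + d²) = (ac − bd)² + (ad + bc)² = (ac + bd)² + (ad − bc)²:
  29 · 41 = 1189: from (2² + 5²)(4² + 5²), take (2·4 − 5·5, 2·5 + 5·4) = (8 − 25, 10 + 20) = (-17, 30); dropping signs (only squares matter) gives (17, 30); check 17² + 30² = 289 + 900 = 1189 ✓.
  1189 · 53 = 63017: from (17² + 30²)(2² + 7²), take (17·2 − 30·7, 17·7 + 30·2) = (34 − 210, 119 + 60) = (-176, 179); dropping signs (only squares matter) gives (176, 179); check 176² + 179² = 30976 + 32041 = 63017 ✓.
Step 4: Order so x ≤ y and verify: 176² + 179² = 30976 + 32041 = 63017 = n. ✓

n = 63017 = 176² + 179² (one valid representation with x ≤ y).


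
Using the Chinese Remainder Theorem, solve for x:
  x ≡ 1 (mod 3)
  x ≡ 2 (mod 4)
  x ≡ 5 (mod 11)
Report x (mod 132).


Moduli 3, 4, 11 are pairwise coprime; by CRT there is a unique solution modulo M = 3 · 4 · 11 = 132.
Solve pairwise, accumulating the modulus:
  Start with x ≡ 1 (mod 3).
  Combine with x ≡ 2 (mod 4): since gcd(3, 4) = 1, we get a unique residue mod 12.
    Write x = 1 + 3·t and substitute into x ≡ 2 (mod 4): 3·t ≡ 2 − 1 = 1 (mod 4).
    The inverse of 3 mod 4 is 3 (since 3·3 = 9 = 2·4 + 1), so t ≡ 3·1 = 3 ≡ 3 (mod 4).
    Then x = 1 + 3·3 = 10, valid modulo lcm(3, 4) = 12: x ≡ 10 (mod 12).
  Combine with x ≡ 5 (mod 11): since gcd(12, 11) = 1, we get a unique residue mod 132.
    Write x = 10 + 12·t and substitute into x ≡ 5 (mod 11): 12·t ≡ 5 − 10 = -5 (mod 11).
    Reduce coefficients mod 11: 1·t ≡ 6 (mod 11).
    So t ≡ 6 (mod 11).
    Then x = 10 + 12·6 = 82, valid modulo lcm(12, 11) = 132: x ≡ 82 (mod 132).
Verify: 82 mod 3 = 1 ✓, 82 mod 4 = 2 ✓, 82 mod 11 = 5 ✓.

x ≡ 82 (mod 132).


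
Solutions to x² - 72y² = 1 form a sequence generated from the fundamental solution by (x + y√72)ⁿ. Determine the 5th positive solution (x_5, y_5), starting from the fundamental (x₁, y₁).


Step 1: Find the fundamental solution (x₁, y₁) of x² - 72y² = 1.
  Expand √72 as a continued fraction. a₀ = ⌊√72⌋ = 8; iterate m_{k+1} = d_k·a_k − m_k, d_{k+1} = (72 − m_{k+1}²)/d_k, a_{k+1} = ⌊(a₀ + m_{k+1})/d_{k+1}⌋ (starting m₀ = 0, d₀ = 1), with convergents p_k = a_k·p_{k-1} + p_{k-2}, q_k = a_k·q_{k-1} + q_{k-2} (p₋₁ = 1, q₋₁ = 0):
  k = 0: a₀ = 8; p₀/q₀ = 8/1; p₀² − 72·q₀² = 64 − 72 = -8.
  k = 1: m = 8, d = 8, a = ⌊(8 + 8)/8⌋ = 2; p/q = (2·8 + 1)/(2·1 + 0) = 17/2; p² − 72·q² = 289 − 288 = 1.
  The first convergent with p² − 72·q² = 1 gives the fundamental solution (x₁, y₁) = (17, 2).
Step 2: Apply the recurrence (x_{n+1}, y_{n+1}) = (x₁x_n + 72y₁y_n, x₁y_n + y₁x_n) repeatedly.
  From (x_1, y_1) = (17, 2): x_2 = 17·17 + 72·2·2 = 577; y_2 = 17·2 + 2·17 = 68.
  From (x_2, y_2) = (577, 68): x_3 = 17·577 + 72·2·68 = 19601; y_3 = 17·68 + 2·577 = 2310.
  From (x_3, y_3) = (19601, 2310): x_4 = 17·19601 + 72·2·2310 = 665857; y_4 = 17·2310 + 2·19601 = 78472.
  From (x_4, y_4) = (665857, 78472): x_5 = 17·665857 + 72·2·78472 = 22619537; y_5 = 17·78472 + 2·665857 = 2665738.
Step 3: Verify x_5² - 72·y_5² = 511643454094369 - 511643454094368 = 1 (should be 1). ✓

(x_1, y_1) = (17, 2); (x_5, y_5) = (22619537, 2665738).


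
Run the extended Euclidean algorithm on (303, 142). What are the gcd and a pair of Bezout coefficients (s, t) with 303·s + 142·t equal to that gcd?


Euclidean algorithm on (303, 142) — divide until remainder is 0:
  303 = 2 · 142 + 19
  142 = 7 · 19 + 9
  19 = 2 · 9 + 1
  9 = 9 · 1 + 0
gcd(303, 142) = 1.
Track Bezout coefficients alongside the remainders: start with r₀ = 303 = a·1 + b·0 (s = 1, t = 0) and r₁ = 142 = a·0 + b·1 (s = 0, t = 1); each new remainder r_{k+1} = r_{k-1} − q_k·r_k inherits s_{k+1} = s_{k-1} − q_k·s_k, t_{k+1} = t_{k-1} − q_k·t_k, so r_k = a·s_k + b·t_k at every step:
  q = 2: r = 19, s = 1 − 2·0 = 1, t = 0 − 2·1 = -2  (check: 303·1 + 142·(-2) = 19)
  q = 7: r = 9, s = 0 − 7·1 = -7, t = 1 − 7·(-2) = 15  (check: 303·(-7) + 142·15 = 9)
  q = 2: r = 1, s = 1 − 2·(-7) = 15, t = -2 − 2·15 = -32  (check: 303·15 + 142·(-32) = 1)
The row with r = 1 (the gcd) gives the Bezout coefficients s = 15, t = -32.
Result: 303 · (15) + 142 · (-32) = 1.

gcd(303, 142) = 1; s = 15, t = -32 (check: 303·15 + 142·(-32) = 1).


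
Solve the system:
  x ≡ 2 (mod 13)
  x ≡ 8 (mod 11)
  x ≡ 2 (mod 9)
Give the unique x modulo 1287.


Moduli 13, 11, 9 are pairwise coprime; by CRT there is a unique solution modulo M = 13 · 11 · 9 = 1287.
Solve pairwise, accumulating the modulus:
  Start with x ≡ 2 (mod 13).
  Combine with x ≡ 8 (mod 11): since gcd(13, 11) = 1, we get a unique residue mod 143.
    Write x = 2 + 13·t and substitute into x ≡ 8 (mod 11): 13·t ≡ 8 − 2 = 6 (mod 11).
    Reduce coefficients mod 11: 2·t ≡ 6 (mod 11).
    The inverse of 2 mod 11 is 6 (since 2·6 = 12 = 1·11 + 1), so t ≡ 6·6 = 36 ≡ 3 (mod 11).
    Then x = 2 + 13·3 = 41, valid modulo lcm(13, 11) = 143: x ≡ 41 (mod 143).
  Combine with x ≡ 2 (mod 9): since gcd(143, 9) = 1, we get a unique residue mod 1287.
    Write x = 41 + 143·t and substitute into x ≡ 2 (mod 9): 143·t ≡ 2 − 41 = -39 (mod 9).
    Reduce coefficients mod 9: 8·t ≡ 6 (mod 9).
    The inverse of 8 mod 9 is 8 (since 8·8 = 64 = 7·9 + 1), so t ≡ 8·6 = 48 ≡ 3 (mod 9).
    Then x = 41 + 143·3 = 470, valid modulo lcm(143, 9) = 1287: x ≡ 470 (mod 1287).
Verify: 470 mod 13 = 2 ✓, 470 mod 11 = 8 ✓, 470 mod 9 = 2 ✓.

x ≡ 470 (mod 1287).


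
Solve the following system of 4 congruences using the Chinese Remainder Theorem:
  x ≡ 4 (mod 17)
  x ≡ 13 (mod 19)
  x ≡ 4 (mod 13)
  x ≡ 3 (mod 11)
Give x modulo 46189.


Product of moduli M = 17 · 19 · 13 · 11 = 46189.
Merge one congruence at a time:
  Start: x ≡ 4 (mod 17).
  Combine with x ≡ 13 (mod 19); new modulus lcm = 323.
    Write x = 4 + 17·t and substitute into x ≡ 13 (mod 19): 17·t ≡ 13 − 4 = 9 (mod 19).
    The inverse of 17 mod 19 is 9 (since 17·9 = 153 = 8·19 + 1), so t ≡ 9·9 = 81 ≡ 5 (mod 19).
    Then x = 4 + 17·5 = 89, valid modulo lcm(17, 19) = 323: x ≡ 89 (mod 323).
  Combine with x ≡ 4 (mod 13); new modulus lcm = 4199.
    Write x = 89 + 323·t and substitute into x ≡ 4 (mod 13): 323·t ≡ 4 − 89 = -85 (mod 13).
    Reduce coefficients mod 13: 11·t ≡ 6 (mod 13).
    The inverse of 11 mod 13 is 6 (since 11·6 = 66 = 5·13 + 1), so t ≡ 6·6 = 36 ≡ 10 (mod 13).
    Then x = 89 + 323·10 = 3319, valid modulo lcm(323, 13) = 4199: x ≡ 3319 (mod 4199).
  Combine with x ≡ 3 (mod 11); new modulus lcm = 46189.
    Write x = 3319 + 4199·t and substitute into x ≡ 3 (mod 11): 4199·t ≡ 3 − 3319 = -3316 (mod 11).
    Reduce coefficients mod 11: 8·t ≡ 6 (mod 11).
    The inverse of 8 mod 11 is 7 (since 8·7 = 56 = 5·11 + 1), so t ≡ 7·6 = 42 ≡ 9 (mod 11).
    Then x = 3319 + 4199·9 = 41110, valid modulo lcm(4199, 11) = 46189: x ≡ 41110 (mod 46189).
Verify against each original: 41110 mod 17 = 4, 41110 mod 19 = 13, 41110 mod 13 = 4, 41110 mod 11 = 3.

x ≡ 41110 (mod 46189).


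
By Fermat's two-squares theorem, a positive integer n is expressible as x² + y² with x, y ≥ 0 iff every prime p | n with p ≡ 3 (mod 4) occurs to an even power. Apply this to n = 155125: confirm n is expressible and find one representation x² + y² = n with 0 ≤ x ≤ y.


Step 1: Factor n = 155125 = 5^3 · 17 · 73.
Step 2: Check the mod-4 condition on each prime factor: 5 ≡ 1 (mod 4), exponent 3; 17 ≡ 1 (mod 4), exponent 1; 73 ≡ 1 (mod 4), exponent 1.
All primes ≡ 3 (mod 4) appear to even exponent (or don't appear), so by the two-squares theorem n IS expressible as a sum of two squares.
Step 3: Build a representation. Group n = k² · m with k = 5 and m = 5 · 17 · 73 = 6205 (a product of primes ≡ 1 (mod 4)); a representation of m scales to one of n via (k·x)² + (k·y)² = k²(x² + y²). Each prime p ≡ 1 (mod 4) is itself a sum of two squares; find a² by testing p − a² for a perfect square:
  5: 5 − 1² = 4 = 2² ⇒ 5 = 1² + 2².
  17: 17 − 1² = 16 = 4² ⇒ 17 = 1² + 4².
  73: 73 − 1² = 72, 73 − 2² = 69, 73 − 3² = 64 = 8² ⇒ 73 = 3² + 8².
  Combine using the Brahmagupta–Fibonacci identity (a² + b²)(c² + d²) = (ac − bd)² + (ad + bc)² = (ac + bd)² + (ad − bc)²:
  5 · 17 = 85: from (1² + 2²)(1² + 4²), take (1·1 − 2·4, 1·4 + 2·1) = (1 − 8, 4 + 2) = (-7, 6); dropping signs (only squares matter) gives (7, 6); check 7² + 6² = 49 + 36 = 85 ✓.
  85 · 73 = 6205: from (7² + 6²)(3² + 8²), take (7·3 − 6·8, 7·8 + 6·3) = (21 − 48, 56 + 18) = (-27, 74); dropping signs (only squares matter) gives (27, 74); check 27² + 74² = 729 + 5476 = 6205 ✓.
  Scale by k = 5: (5·27, 5·74) = (135, 370).
Step 4: Order so x ≤ y and verify: 135² + 370² = 18225 + 136900 = 155125 = n. ✓

n = 155125 = 135² + 370² (one valid representation with x ≤ y).


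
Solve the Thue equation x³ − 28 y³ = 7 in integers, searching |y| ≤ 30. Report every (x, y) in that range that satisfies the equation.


The equation is x³ - 28y³ = 7. For fixed y, x³ = 28·y³ + 7, so a solution requires the RHS to be a perfect cube.
Strategy: iterate y from -30 to 30, compute RHS = 28·y³ + 7, and check whether it is a (positive or negative) perfect cube.
Check small values of y:
  y = 0: RHS = 7 is not a perfect cube.
  y = 1: RHS = 35 is not a perfect cube.
  y = -1: RHS = -21 is not a perfect cube.
  y = 2: RHS = 231 is not a perfect cube.
  y = -2: RHS = -217 is not a perfect cube.
  y = 3: RHS = 763 is not a perfect cube.
  y = -3: RHS = -749 is not a perfect cube.
Continuing the search up to |y| = 30 finds no solutions either.
No (x, y) in the scanned range satisfies the equation.

No integer solutions with |y| ≤ 30.


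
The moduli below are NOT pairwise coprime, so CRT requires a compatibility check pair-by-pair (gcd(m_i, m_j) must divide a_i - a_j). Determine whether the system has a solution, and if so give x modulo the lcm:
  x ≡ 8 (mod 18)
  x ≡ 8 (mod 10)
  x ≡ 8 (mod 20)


Moduli 18, 10, 20 are not pairwise coprime, so CRT works modulo lcm(m_i) when all pairwise compatibility conditions hold.
Pairwise compatibility: gcd(m_i, m_j) must divide a_i - a_j for every pair.
Merge one congruence at a time:
  Start: x ≡ 8 (mod 18).
  Combine with x ≡ 8 (mod 10): gcd(18, 10) = 2; 8 - 8 = 0, which IS divisible by 2, so compatible.
    Write x = 8 + 18·t and substitute into x ≡ 8 (mod 10): 18·t ≡ 8 − 8 = 0 (mod 10).
    Divide the congruence (and modulus) by g = 2: 9·t ≡ 0 (mod 5).
    Reduce coefficients mod 5: 4·t ≡ 0 (mod 5).
    The inverse of 4 mod 5 is 4 (since 4·4 = 16 = 3·5 + 1), so t ≡ 4·0 = 0 ≡ 0 (mod 5).
    Then x = 8 + 18·0 = 8, valid modulo lcm(18, 10) = 90: x ≡ 8 (mod 90).
  Combine with x ≡ 8 (mod 20): gcd(90, 20) = 10; 8 - 8 = 0, which IS divisible by 10, so compatible.
    Write x = 8 + 90·t and substitute into x ≡ 8 (mod 20): 90·t ≡ 8 − 8 = 0 (mod 20).
    Divide the congruence (and modulus) by g = 10: 9·t ≡ 0 (mod 2).
    Reduce coefficients mod 2: 1·t ≡ 0 (mod 2).
    So t ≡ 0 (mod 2).
    Then x = 8 + 90·0 = 8, valid modulo lcm(90, 20) = 180: x ≡ 8 (mod 180).
Verify: 8 mod 18 = 8, 8 mod 10 = 8, 8 mod 20 = 8.

x ≡ 8 (mod 180).


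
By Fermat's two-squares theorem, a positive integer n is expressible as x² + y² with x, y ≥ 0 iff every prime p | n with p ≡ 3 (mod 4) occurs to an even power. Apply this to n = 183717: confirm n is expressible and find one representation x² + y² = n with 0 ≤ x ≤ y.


Step 1: Factor n = 183717 = 3^2 · 137 · 149.
Step 2: Check the mod-4 condition on each prime factor: 3 ≡ 3 (mod 4), exponent 2 (must be even); 137 ≡ 1 (mod 4), exponent 1; 149 ≡ 1 (mod 4), exponent 1.
All primes ≡ 3 (mod 4) appear to even exponent (or don't appear), so by the two-squares theorem n IS expressible as a sum of two squares.
Step 3: Build a representation. Group n = k² · m with k = 3 and m = 137 · 149 = 20413 (a product of primes ≡ 1 (mod 4)); a representation of m scales to one of n via (k·x)² + (k·y)² = k²(x² + y²). Each prime p ≡ 1 (mod 4) is itself a sum of two squares; find a² by testing p − a² for a perfect square:
  137: 137 − 1² = 136, 137 − 2² = 133, 137 − 3² = 128, 137 − 4² = 121 = 11² ⇒ 137 = 4² + 11².
  149: 149 − 1² = 148, 149 − 2² = 145, 149 − 3² = 140, 149 − 4² = 133, 149 − 5² = 124, 149 − 6² = 113, 149 − 7² = 100 = 10² ⇒ 149 = 7² + 10².
  Combine using the Brahmagupta–Fibonacci identity (a² + b²)(c² + d²) = (ac − bd)² + (ad + bc)² = (ac + bd)² + (ad − bc)²:
  137 · 149 = 20413: from (4² + 11²)(7² + 10²), take (4·7 − 11·10, 4·10 + 11·7) = (28 − 110, 40 + 77) = (-82, 117); dropping signs (only squares matter) gives (82, 117); check 82² + 117² = 6724 + 13689 = 20413 ✓.
  Scale by k = 3: (3·82, 3·117) = (246, 351).
Step 4: Order so x ≤ y and verify: 246² + 351² = 60516 + 123201 = 183717 = n. ✓

n = 183717 = 246² + 351² (one valid representation with x ≤ y).


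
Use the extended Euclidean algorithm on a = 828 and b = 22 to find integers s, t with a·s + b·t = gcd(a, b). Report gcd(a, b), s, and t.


Euclidean algorithm on (828, 22) — divide until remainder is 0:
  828 = 37 · 22 + 14
  22 = 1 · 14 + 8
  14 = 1 · 8 + 6
  8 = 1 · 6 + 2
  6 = 3 · 2 + 0
gcd(828, 22) = 2.
Track Bezout coefficients alongside the remainders: start with r₀ = 828 = a·1 + b·0 (s = 1, t = 0) and r₁ = 22 = a·0 + b·1 (s = 0, t = 1); each new remainder r_{k+1} = r_{k-1} − q_k·r_k inherits s_{k+1} = s_{k-1} − q_k·s_k, t_{k+1} = t_{k-1} − q_k·t_k, so r_k = a·s_k + b·t_k at every step:
  q = 37: r = 14, s = 1 − 37·0 = 1, t = 0 − 37·1 = -37  (check: 828·1 + 22·(-37) = 14)
  q = 1: r = 8, s = 0 − 1·1 = -1, t = 1 − 1·(-37) = 38  (check: 828·(-1) + 22·38 = 8)
  q = 1: r = 6, s = 1 − 1·(-1) = 2, t = -37 − 1·38 = -75  (check: 828·2 + 22·(-75) = 6)
  q = 1: r = 2, s = -1 − 1·2 = -3, t = 38 − 1·(-75) = 113  (check: 828·(-3) + 22·113 = 2)
The row with r = 2 (the gcd) gives the Bezout coefficients s = -3, t = 113.
Result: 828 · (-3) + 22 · (113) = 2.

gcd(828, 22) = 2; s = -3, t = 113 (check: 828·(-3) + 22·113 = 2).


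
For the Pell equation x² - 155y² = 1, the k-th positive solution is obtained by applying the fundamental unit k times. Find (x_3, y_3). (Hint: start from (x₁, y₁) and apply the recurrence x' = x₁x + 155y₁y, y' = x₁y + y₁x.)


Step 1: Find the fundamental solution (x₁, y₁) of x² - 155y² = 1.
  Expand √155 as a continued fraction. a₀ = ⌊√155⌋ = 12; iterate m_{k+1} = d_k·a_k − m_k, d_{k+1} = (155 − m_{k+1}²)/d_k, a_{k+1} = ⌊(a₀ + m_{k+1})/d_{k+1}⌋ (starting m₀ = 0, d₀ = 1), with convergents p_k = a_k·p_{k-1} + p_{k-2}, q_k = a_k·q_{k-1} + q_{k-2} (p₋₁ = 1, q₋₁ = 0):
  k = 0: a₀ = 12; p₀/q₀ = 12/1; p₀² − 155·q₀² = 144 − 155 = -11.
  k = 1: m = 12, d = 11, a = ⌊(12 + 12)/11⌋ = 2; p/q = (2·12 + 1)/(2·1 + 0) = 25/2; p² − 155·q² = 625 − 620 = 5.
  k = 2: m = 10, d = 5, a = ⌊(12 + 10)/5⌋ = 4; p/q = (4·25 + 12)/(4·2 + 1) = 112/9; p² − 155·q² = 12544 − 12555 = -11.
  k = 3: m = 10, d = 11, a = ⌊(12 + 10)/11⌋ = 2; p/q = (2·112 + 25)/(2·9 + 2) = 249/20; p² − 155·q² = 62001 − 62000 = 1.
  The first convergent with p² − 155·q² = 1 gives the fundamental solution (x₁, y₁) = (249, 20).
Step 2: Apply the recurrence (x_{n+1}, y_{n+1}) = (x₁x_n + 155y₁y_n, x₁y_n + y₁x_n) repeatedly.
  From (x_1, y_1) = (249, 20): x_2 = 249·249 + 155·20·20 = 124001; y_2 = 249·20 + 20·249 = 9960.
  From (x_2, y_2) = (124001, 9960): x_3 = 249·124001 + 155·20·9960 = 61752249; y_3 = 249·9960 + 20·124001 = 4960060.
Step 3: Verify x_3² - 155·y_3² = 3813340256558001 - 3813340256558000 = 1 (should be 1). ✓

(x_1, y_1) = (249, 20); (x_3, y_3) = (61752249, 4960060).


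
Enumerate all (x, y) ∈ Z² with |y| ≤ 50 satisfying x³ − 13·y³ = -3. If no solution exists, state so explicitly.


The equation is x³ - 13y³ = -3. For fixed y, x³ = 13·y³ − 3, so a solution requires the RHS to be a perfect cube.
Strategy: iterate y from -50 to 50, compute RHS = 13·y³ − 3, and check whether it is a (positive or negative) perfect cube.
Check small values of y:
  y = 0: RHS = -3 is not a perfect cube.
  y = 1: RHS = 10 is not a perfect cube.
  y = -1: RHS = -16 is not a perfect cube.
  y = 2: RHS = 101 is not a perfect cube.
  y = -2: RHS = -107 is not a perfect cube.
  y = 3: RHS = 348 is not a perfect cube.
  y = -3: RHS = -354 is not a perfect cube.
Continuing the search up to |y| = 50 finds no solutions either.
No (x, y) in the scanned range satisfies the equation.

No integer solutions with |y| ≤ 50.


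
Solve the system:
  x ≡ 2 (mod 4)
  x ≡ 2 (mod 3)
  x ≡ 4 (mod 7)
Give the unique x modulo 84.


Moduli 4, 3, 7 are pairwise coprime; by CRT there is a unique solution modulo M = 4 · 3 · 7 = 84.
Solve pairwise, accumulating the modulus:
  Start with x ≡ 2 (mod 4).
  Combine with x ≡ 2 (mod 3): since gcd(4, 3) = 1, we get a unique residue mod 12.
    Write x = 2 + 4·t and substitute into x ≡ 2 (mod 3): 4·t ≡ 2 − 2 = 0 (mod 3).
    Reduce coefficients mod 3: 1·t ≡ 0 (mod 3).
    So t ≡ 0 (mod 3).
    Then x = 2 + 4·0 = 2, valid modulo lcm(4, 3) = 12: x ≡ 2 (mod 12).
  Combine with x ≡ 4 (mod 7): since gcd(12, 7) = 1, we get a unique residue mod 84.
    Write x = 2 + 12·t and substitute into x ≡ 4 (mod 7): 12·t ≡ 4 − 2 = 2 (mod 7).
    Reduce coefficients mod 7: 5·t ≡ 2 (mod 7).
    The inverse of 5 mod 7 is 3 (since 5·3 = 15 = 2·7 + 1), so t ≡ 3·2 = 6 ≡ 6 (mod 7).
    Then x = 2 + 12·6 = 74, valid modulo lcm(12, 7) = 84: x ≡ 74 (mod 84).
Verify: 74 mod 4 = 2 ✓, 74 mod 3 = 2 ✓, 74 mod 7 = 4 ✓.

x ≡ 74 (mod 84).


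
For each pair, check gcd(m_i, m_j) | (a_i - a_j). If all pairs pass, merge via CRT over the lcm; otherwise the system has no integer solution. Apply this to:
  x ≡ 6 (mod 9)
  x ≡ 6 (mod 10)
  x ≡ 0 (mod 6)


Moduli 9, 10, 6 are not pairwise coprime, so CRT works modulo lcm(m_i) when all pairwise compatibility conditions hold.
Pairwise compatibility: gcd(m_i, m_j) must divide a_i - a_j for every pair.
Merge one congruence at a time:
  Start: x ≡ 6 (mod 9).
  Combine with x ≡ 6 (mod 10): gcd(9, 10) = 1; 6 - 6 = 0, which IS divisible by 1, so compatible.
    Write x = 6 + 9·t and substitute into x ≡ 6 (mod 10): 9·t ≡ 6 − 6 = 0 (mod 10).
    The inverse of 9 mod 10 is 9 (since 9·9 = 81 = 8·10 + 1), so t ≡ 9·0 = 0 ≡ 0 (mod 10).
    Then x = 6 + 9·0 = 6, valid modulo lcm(9, 10) = 90: x ≡ 6 (mod 90).
  Combine with x ≡ 0 (mod 6): gcd(90, 6) = 6; 0 - 6 = -6, which IS divisible by 6, so compatible.
    Write x = 6 + 90·t and substitute into x ≡ 0 (mod 6): 90·t ≡ 0 − 6 = -6 (mod 6).
    Divide the congruence (and modulus) by g = 6: 15·t ≡ -1 (mod 1).
    Modulo 1 every t works; take t = 0.
    Then x = 6 + 90·0 = 6, valid modulo lcm(90, 6) = 90: x ≡ 6 (mod 90).
Verify: 6 mod 9 = 6, 6 mod 10 = 6, 6 mod 6 = 0.

x ≡ 6 (mod 90).


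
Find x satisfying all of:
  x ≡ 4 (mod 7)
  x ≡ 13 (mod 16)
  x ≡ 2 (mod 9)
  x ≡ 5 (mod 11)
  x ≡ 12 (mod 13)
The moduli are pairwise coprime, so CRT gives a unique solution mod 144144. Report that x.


Product of moduli M = 7 · 16 · 9 · 11 · 13 = 144144.
Merge one congruence at a time:
  Start: x ≡ 4 (mod 7).
  Combine with x ≡ 13 (mod 16); new modulus lcm = 112.
    Write x = 4 + 7·t and substitute into x ≡ 13 (mod 16): 7·t ≡ 13 − 4 = 9 (mod 16).
    The inverse of 7 mod 16 is 7 (since 7·7 = 49 = 3·16 + 1), so t ≡ 7·9 = 63 ≡ 15 (mod 16).
    Then x = 4 + 7·15 = 109, valid modulo lcm(7, 16) = 112: x ≡ 109 (mod 112).
  Combine with x ≡ 2 (mod 9); new modulus lcm = 1008.
    Write x = 109 + 112·t and substitute into x ≡ 2 (mod 9): 112·t ≡ 2 − 109 = -107 (mod 9).
    Reduce coefficients mod 9: 4·t ≡ 1 (mod 9).
    The inverse of 4 mod 9 is 7 (since 4·7 = 28 = 3·9 + 1), so t ≡ 7·1 = 7 ≡ 7 (mod 9).
    Then x = 109 + 112·7 = 893, valid modulo lcm(112, 9) = 1008: x ≡ 893 (mod 1008).
  Combine with x ≡ 5 (mod 11); new modulus lcm = 11088.
    Write x = 893 + 1008·t and substitute into x ≡ 5 (mod 11): 1008·t ≡ 5 − 893 = -888 (mod 11).
    Reduce coefficients mod 11: 7·t ≡ 3 (mod 11).
    The inverse of 7 mod 11 is 8 (since 7·8 = 56 = 5·11 + 1), so t ≡ 8·3 = 24 ≡ 2 (mod 11).
    Then x = 893 + 1008·2 = 2909, valid modulo lcm(1008, 11) = 11088: x ≡ 2909 (mod 11088).
  Combine with x ≡ 12 (mod 13); new modulus lcm = 144144.
    Write x = 2909 + 11088·t and substitute into x ≡ 12 (mod 13): 11088·t ≡ 12 − 2909 = -2897 (mod 13).
    Reduce coefficients mod 13: 12·t ≡ 2 (mod 13).
    The inverse of 12 mod 13 is 12 (since 12·12 = 144 = 11·13 + 1), so t ≡ 12·2 = 24 ≡ 11 (mod 13).
    Then x = 2909 + 11088·11 = 124877, valid modulo lcm(11088, 13) = 144144: x ≡ 124877 (mod 144144).
Verify against each original: 124877 mod 7 = 4, 124877 mod 16 = 13, 124877 mod 9 = 2, 124877 mod 11 = 5, 124877 mod 13 = 12.

x ≡ 124877 (mod 144144).


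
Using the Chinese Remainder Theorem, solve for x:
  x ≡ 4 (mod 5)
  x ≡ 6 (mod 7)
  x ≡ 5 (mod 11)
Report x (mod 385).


Moduli 5, 7, 11 are pairwise coprime; by CRT there is a unique solution modulo M = 5 · 7 · 11 = 385.
Solve pairwise, accumulating the modulus:
  Start with x ≡ 4 (mod 5).
  Combine with x ≡ 6 (mod 7): since gcd(5, 7) = 1, we get a unique residue mod 35.
    Write x = 4 + 5·t and substitute into x ≡ 6 (mod 7): 5·t ≡ 6 − 4 = 2 (mod 7).
    The inverse of 5 mod 7 is 3 (since 5·3 = 15 = 2·7 + 1), so t ≡ 3·2 = 6 ≡ 6 (mod 7).
    Then x = 4 + 5·6 = 34, valid modulo lcm(5, 7) = 35: x ≡ 34 (mod 35).
  Combine with x ≡ 5 (mod 11): since gcd(35, 11) = 1, we get a unique residue mod 385.
    Write x = 34 + 35·t and substitute into x ≡ 5 (mod 11): 35·t ≡ 5 − 34 = -29 (mod 11).
    Reduce coefficients mod 11: 2·t ≡ 4 (mod 11).
    The inverse of 2 mod 11 is 6 (since 2·6 = 12 = 1·11 + 1), so t ≡ 6·4 = 24 ≡ 2 (mod 11).
    Then x = 34 + 35·2 = 104, valid modulo lcm(35, 11) = 385: x ≡ 104 (mod 385).
Verify: 104 mod 5 = 4 ✓, 104 mod 7 = 6 ✓, 104 mod 11 = 5 ✓.

x ≡ 104 (mod 385).


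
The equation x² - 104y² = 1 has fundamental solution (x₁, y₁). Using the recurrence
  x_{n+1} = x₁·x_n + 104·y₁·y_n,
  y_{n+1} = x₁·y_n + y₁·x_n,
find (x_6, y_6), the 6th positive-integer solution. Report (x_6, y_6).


Step 1: Find the fundamental solution (x₁, y₁) of x² - 104y² = 1.
  Expand √104 as a continued fraction. a₀ = ⌊√104⌋ = 10; iterate m_{k+1} = d_k·a_k − m_k, d_{k+1} = (104 − m_{k+1}²)/d_k, a_{k+1} = ⌊(a₀ + m_{k+1})/d_{k+1}⌋ (starting m₀ = 0, d₀ = 1), with convergents p_k = a_k·p_{k-1} + p_{k-2}, q_k = a_k·q_{k-1} + q_{k-2} (p₋₁ = 1, q₋₁ = 0):
  k = 0: a₀ = 10; p₀/q₀ = 10/1; p₀² − 104·q₀² = 100 − 104 = -4.
  k = 1: m = 10, d = 4, a = ⌊(10 + 10)/4⌋ = 5; p/q = (5·10 + 1)/(5·1 + 0) = 51/5; p² − 104·q² = 2601 − 2600 = 1.
  The first convergent with p² − 104·q² = 1 gives the fundamental solution (x₁, y₁) = (51, 5).
Step 2: Apply the recurrence (x_{n+1}, y_{n+1}) = (x₁x_n + 104y₁y_n, x₁y_n + y₁x_n) repeatedly.
  From (x_1, y_1) = (51, 5): x_2 = 51·51 + 104·5·5 = 5201; y_2 = 51·5 + 5·51 = 510.
  From (x_2, y_2) = (5201, 510): x_3 = 51·5201 + 104·5·510 = 530451; y_3 = 51·510 + 5·5201 = 52015.
  From (x_3, y_3) = (530451, 52015): x_4 = 51·530451 + 104·5·52015 = 54100801; y_4 = 51·52015 + 5·530451 = 5305020.
  From (x_4, y_4) = (54100801, 5305020): x_5 = 51·54100801 + 104·5·5305020 = 5517751251; y_5 = 51·5305020 + 5·54100801 = 541060025.
  From (x_5, y_5) = (5517751251, 541060025): x_6 = 51·5517751251 + 104·5·541060025 = 562756526801; y_6 = 51·541060025 + 5·5517751251 = 55182817530.
Step 3: Verify x_6² - 104·y_6² = 316694908457124631293601 - 316694908457124631293600 = 1 (should be 1). ✓

(x_1, y_1) = (51, 5); (x_6, y_6) = (562756526801, 55182817530).


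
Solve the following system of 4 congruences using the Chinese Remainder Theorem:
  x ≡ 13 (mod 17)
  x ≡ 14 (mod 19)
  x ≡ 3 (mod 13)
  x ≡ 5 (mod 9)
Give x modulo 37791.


Product of moduli M = 17 · 19 · 13 · 9 = 37791.
Merge one congruence at a time:
  Start: x ≡ 13 (mod 17).
  Combine with x ≡ 14 (mod 19); new modulus lcm = 323.
    Write x = 13 + 17·t and substitute into x ≡ 14 (mod 19): 17·t ≡ 14 − 13 = 1 (mod 19).
    The inverse of 17 mod 19 is 9 (since 17·9 = 153 = 8·19 + 1), so t ≡ 9·1 = 9 ≡ 9 (mod 19).
    Then x = 13 + 17·9 = 166, valid modulo lcm(17, 19) = 323: x ≡ 166 (mod 323).
  Combine with x ≡ 3 (mod 13); new modulus lcm = 4199.
    Write x = 166 + 323·t and substitute into x ≡ 3 (mod 13): 323·t ≡ 3 − 166 = -163 (mod 13).
    Reduce coefficients mod 13: 11·t ≡ 6 (mod 13).
    The inverse of 11 mod 13 is 6 (since 11·6 = 66 = 5·13 + 1), so t ≡ 6·6 = 36 ≡ 10 (mod 13).
    Then x = 166 + 323·10 = 3396, valid modulo lcm(323, 13) = 4199: x ≡ 3396 (mod 4199).
  Combine with x ≡ 5 (mod 9); new modulus lcm = 37791.
    Write x = 3396 + 4199·t and substitute into x ≡ 5 (mod 9): 4199·t ≡ 5 − 3396 = -3391 (mod 9).
    Reduce coefficients mod 9: 5·t ≡ 2 (mod 9).
    The inverse of 5 mod 9 is 2 (since 5·2 = 10 = 1·9 + 1), so t ≡ 2·2 = 4 ≡ 4 (mod 9).
    Then x = 3396 + 4199·4 = 20192, valid modulo lcm(4199, 9) = 37791: x ≡ 20192 (mod 37791).
Verify against each original: 20192 mod 17 = 13, 20192 mod 19 = 14, 20192 mod 13 = 3, 20192 mod 9 = 5.

x ≡ 20192 (mod 37791).


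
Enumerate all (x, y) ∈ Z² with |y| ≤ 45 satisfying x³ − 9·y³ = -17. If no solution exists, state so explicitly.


The equation is x³ - 9y³ = -17. For fixed y, x³ = 9·y³ − 17, so a solution requires the RHS to be a perfect cube.
Strategy: iterate y from -45 to 45, compute RHS = 9·y³ − 17, and check whether it is a (positive or negative) perfect cube.
Check small values of y:
  y = 0: RHS = -17 is not a perfect cube.
  y = 1: RHS = -8 = (-2)³ ⇒ x = -2 works.
  y = -1: RHS = -26 is not a perfect cube.
  y = 2: RHS = 55 is not a perfect cube.
  y = -2: RHS = -89 is not a perfect cube.
  y = 3: RHS = 226 is not a perfect cube.
  y = -3: RHS = -260 is not a perfect cube.
Continuing, at y = 25: RHS = 140608 = (52)³ ⇒ x = 52 works.
Searching the remaining y in |y| ≤ 45 finds no further solutions.
Collected solutions: (-2, 1), (52, 25).

Solutions (with |y| ≤ 45): (-2, 1), (52, 25).


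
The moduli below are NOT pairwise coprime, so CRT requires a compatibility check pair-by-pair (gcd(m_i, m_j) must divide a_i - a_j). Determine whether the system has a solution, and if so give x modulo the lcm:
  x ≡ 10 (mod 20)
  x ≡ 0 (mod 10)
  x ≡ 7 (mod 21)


Moduli 20, 10, 21 are not pairwise coprime, so CRT works modulo lcm(m_i) when all pairwise compatibility conditions hold.
Pairwise compatibility: gcd(m_i, m_j) must divide a_i - a_j for every pair.
Merge one congruence at a time:
  Start: x ≡ 10 (mod 20).
  Combine with x ≡ 0 (mod 10): gcd(20, 10) = 10; 0 - 10 = -10, which IS divisible by 10, so compatible.
    Write x = 10 + 20·t and substitute into x ≡ 0 (mod 10): 20·t ≡ 0 − 10 = -10 (mod 10).
    Divide the congruence (and modulus) by g = 10: 2·t ≡ -1 (mod 1).
    Modulo 1 every t works; take t = 0.
    Then x = 10 + 20·0 = 10, valid modulo lcm(20, 10) = 20: x ≡ 10 (mod 20).
  Combine with x ≡ 7 (mod 21): gcd(20, 21) = 1; 7 - 10 = -3, which IS divisible by 1, so compatible.
    Write x = 10 + 20·t and substitute into x ≡ 7 (mod 21): 20·t ≡ 7 − 10 = -3 (mod 21).
    Reduce coefficients mod 21: 20·t ≡ 18 (mod 21).
    The inverse of 20 mod 21 is 20 (since 20·20 = 400 = 19·21 + 1), so t ≡ 20·18 = 360 ≡ 3 (mod 21).
    Then x = 10 + 20·3 = 70, valid modulo lcm(20, 21) = 420: x ≡ 70 (mod 420).
Verify: 70 mod 20 = 10, 70 mod 10 = 0, 70 mod 21 = 7.

x ≡ 70 (mod 420).


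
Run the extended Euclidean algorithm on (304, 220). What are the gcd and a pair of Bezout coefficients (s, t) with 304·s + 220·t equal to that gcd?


Euclidean algorithm on (304, 220) — divide until remainder is 0:
  304 = 1 · 220 + 84
  220 = 2 · 84 + 52
  84 = 1 · 52 + 32
  52 = 1 · 32 + 20
  32 = 1 · 20 + 12
  20 = 1 · 12 + 8
  12 = 1 · 8 + 4
  8 = 2 · 4 + 0
gcd(304, 220) = 4.
Track Bezout coefficients alongside the remainders: start with r₀ = 304 = a·1 + b·0 (s = 1, t = 0) and r₁ = 220 = a·0 + b·1 (s = 0, t = 1); each new remainder r_{k+1} = r_{k-1} − q_k·r_k inherits s_{k+1} = s_{k-1} − q_k·s_k, t_{k+1} = t_{k-1} − q_k·t_k, so r_k = a·s_k + b·t_k at every step:
  q = 1: r = 84, s = 1 − 1·0 = 1, t = 0 − 1·1 = -1  (check: 304·1 + 220·(-1) = 84)
  q = 2: r = 52, s = 0 − 2·1 = -2, t = 1 − 2·(-1) = 3  (check: 304·(-2) + 220·3 = 52)
  q = 1: r = 32, s = 1 − 1·(-2) = 3, t = -1 − 1·3 = -4  (check: 304·3 + 220·(-4) = 32)
  q = 1: r = 20, s = -2 − 1·3 = -5, t = 3 − 1·(-4) = 7  (check: 304·(-5) + 220·7 = 20)
  q = 1: r = 12, s = 3 − 1·(-5) = 8, t = -4 − 1·7 = -11  (check: 304·8 + 220·(-11) = 12)
  q = 1: r = 8, s = -5 − 1·8 = -13, t = 7 − 1·(-11) = 18  (check: 304·(-13) + 220·18 = 8)
  q = 1: r = 4, s = 8 − 1·(-13) = 21, t = -11 − 1·18 = -29  (check: 304·21 + 220·(-29) = 4)
The row with r = 4 (the gcd) gives the Bezout coefficients s = 21, t = -29.
Result: 304 · (21) + 220 · (-29) = 4.

gcd(304, 220) = 4; s = 21, t = -29 (check: 304·21 + 220·(-29) = 4).


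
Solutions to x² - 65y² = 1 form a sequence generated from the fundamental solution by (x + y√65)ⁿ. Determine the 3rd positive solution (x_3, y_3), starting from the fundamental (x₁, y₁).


Step 1: Find the fundamental solution (x₁, y₁) of x² - 65y² = 1.
  Expand √65 as a continued fraction. a₀ = ⌊√65⌋ = 8; iterate m_{k+1} = d_k·a_k − m_k, d_{k+1} = (65 − m_{k+1}²)/d_k, a_{k+1} = ⌊(a₀ + m_{k+1})/d_{k+1}⌋ (starting m₀ = 0, d₀ = 1), with convergents p_k = a_k·p_{k-1} + p_{k-2}, q_k = a_k·q_{k-1} + q_{k-2} (p₋₁ = 1, q₋₁ = 0):
  k = 0: a₀ = 8; p₀/q₀ = 8/1; p₀² − 65·q₀² = 64 − 65 = -1.
  k = 1: m = 8, d = 1, a = ⌊(8 + 8)/1⌋ = 16; p/q = (16·8 + 1)/(16·1 + 0) = 129/16; p² − 65·q² = 16641 − 16640 = 1.
  The first convergent with p² − 65·q² = 1 gives the fundamental solution (x₁, y₁) = (129, 16).
Step 2: Apply the recurrence (x_{n+1}, y_{n+1}) = (x₁x_n + 65y₁y_n, x₁y_n + y₁x_n) repeatedly.
  From (x_1, y_1) = (129, 16): x_2 = 129·129 + 65·16·16 = 33281; y_2 = 129·16 + 16·129 = 4128.
  From (x_2, y_2) = (33281, 4128): x_3 = 129·33281 + 65·16·4128 = 8586369; y_3 = 129·4128 + 16·33281 = 1065008.
Step 3: Verify x_3² - 65·y_3² = 73725732604161 - 73725732604160 = 1 (should be 1). ✓

(x_1, y_1) = (129, 16); (x_3, y_3) = (8586369, 1065008).


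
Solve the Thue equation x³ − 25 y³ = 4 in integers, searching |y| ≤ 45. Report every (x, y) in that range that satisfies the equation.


The equation is x³ - 25y³ = 4. For fixed y, x³ = 25·y³ + 4, so a solution requires the RHS to be a perfect cube.
Strategy: iterate y from -45 to 45, compute RHS = 25·y³ + 4, and check whether it is a (positive or negative) perfect cube.
Check small values of y:
  y = 0: RHS = 4 is not a perfect cube.
  y = 1: RHS = 29 is not a perfect cube.
  y = -1: RHS = -21 is not a perfect cube.
  y = 2: RHS = 204 is not a perfect cube.
  y = -2: RHS = -196 is not a perfect cube.
  y = 3: RHS = 679 is not a perfect cube.
  y = -3: RHS = -671 is not a perfect cube.
Continuing the search up to |y| = 45 finds no solutions either.
No (x, y) in the scanned range satisfies the equation.

No integer solutions with |y| ≤ 45.


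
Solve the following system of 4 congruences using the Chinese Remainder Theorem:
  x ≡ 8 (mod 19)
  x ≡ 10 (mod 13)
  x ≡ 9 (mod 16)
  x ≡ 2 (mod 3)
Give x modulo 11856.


Product of moduli M = 19 · 13 · 16 · 3 = 11856.
Merge one congruence at a time:
  Start: x ≡ 8 (mod 19).
  Combine with x ≡ 10 (mod 13); new modulus lcm = 247.
    Write x = 8 + 19·t and substitute into x ≡ 10 (mod 13): 19·t ≡ 10 − 8 = 2 (mod 13).
    Reduce coefficients mod 13: 6·t ≡ 2 (mod 13).
    The inverse of 6 mod 13 is 11 (since 6·11 = 66 = 5·13 + 1), so t ≡ 11·2 = 22 ≡ 9 (mod 13).
    Then x = 8 + 19·9 = 179, valid modulo lcm(19, 13) = 247: x ≡ 179 (mod 247).
  Combine with x ≡ 9 (mod 16); new modulus lcm = 3952.
    Write x = 179 + 247·t and substitute into x ≡ 9 (mod 16): 247·t ≡ 9 − 179 = -170 (mod 16).
    Reduce coefficients mod 16: 7·t ≡ 6 (mod 16).
    The inverse of 7 mod 16 is 7 (since 7·7 = 49 = 3·16 + 1), so t ≡ 7·6 = 42 ≡ 10 (mod 16).
    Then x = 179 + 247·10 = 2649, valid modulo lcm(247, 16) = 3952: x ≡ 2649 (mod 3952).
  Combine with x ≡ 2 (mod 3); new modulus lcm = 11856.
    Write x = 2649 + 3952·t and substitute into x ≡ 2 (mod 3): 3952·t ≡ 2 − 2649 = -2647 (mod 3).
    Reduce coefficients mod 3: 1·t ≡ 2 (mod 3).
    So t ≡ 2 (mod 3).
    Then x = 2649 + 3952·2 = 10553, valid modulo lcm(3952, 3) = 11856: x ≡ 10553 (mod 11856).
Verify against each original: 10553 mod 19 = 8, 10553 mod 13 = 10, 10553 mod 16 = 9, 10553 mod 3 = 2.

x ≡ 10553 (mod 11856).


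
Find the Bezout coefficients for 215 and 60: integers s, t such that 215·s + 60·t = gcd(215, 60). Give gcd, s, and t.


Euclidean algorithm on (215, 60) — divide until remainder is 0:
  215 = 3 · 60 + 35
  60 = 1 · 35 + 25
  35 = 1 · 25 + 10
  25 = 2 · 10 + 5
  10 = 2 · 5 + 0
gcd(215, 60) = 5.
Track Bezout coefficients alongside the remainders: start with r₀ = 215 = a·1 + b·0 (s = 1, t = 0) and r₁ = 60 = a·0 + b·1 (s = 0, t = 1); each new remainder r_{k+1} = r_{k-1} − q_k·r_k inherits s_{k+1} = s_{k-1} − q_k·s_k, t_{k+1} = t_{k-1} − q_k·t_k, so r_k = a·s_k + b·t_k at every step:
  q = 3: r = 35, s = 1 − 3·0 = 1, t = 0 − 3·1 = -3  (check: 215·1 + 60·(-3) = 35)
  q = 1: r = 25, s = 0 − 1·1 = -1, t = 1 − 1·(-3) = 4  (check: 215·(-1) + 60·4 = 25)
  q = 1: r = 10, s = 1 − 1·(-1) = 2, t = -3 − 1·4 = -7  (check: 215·2 + 60·(-7) = 10)
  q = 2: r = 5, s = -1 − 2·2 = -5, t = 4 − 2·(-7) = 18  (check: 215·(-5) + 60·18 = 5)
The row with r = 5 (the gcd) gives the Bezout coefficients s = -5, t = 18.
Result: 215 · (-5) + 60 · (18) = 5.

gcd(215, 60) = 5; s = -5, t = 18 (check: 215·(-5) + 60·18 = 5).
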